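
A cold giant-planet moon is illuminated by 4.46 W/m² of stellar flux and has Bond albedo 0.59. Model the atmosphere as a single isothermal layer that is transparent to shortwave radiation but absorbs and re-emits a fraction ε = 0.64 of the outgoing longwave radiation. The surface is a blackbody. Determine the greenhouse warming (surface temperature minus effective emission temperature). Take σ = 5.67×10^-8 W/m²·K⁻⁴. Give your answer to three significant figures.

The planet radiates to space at T_e = [S(1−α)/(4σ)]^(1/4) = 53.29 K.
For a single slab of emissivity ε, T_s⁴ = 2T_e⁴/(2−ε); thus T_s = 53.29·(1.471)^(1/4) = 58.68 K.
T_s − T_e = 58.68 − 53.29 = 5.394 K.

5.39 kelvin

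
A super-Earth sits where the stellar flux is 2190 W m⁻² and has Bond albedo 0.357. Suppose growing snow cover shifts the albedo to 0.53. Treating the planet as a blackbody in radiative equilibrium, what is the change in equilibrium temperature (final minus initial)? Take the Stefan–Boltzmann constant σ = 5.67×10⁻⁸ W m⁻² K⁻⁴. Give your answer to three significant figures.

-21.2 K

With α = 0.357, T₁ = 280.7 K.
After:  T₂ = [2190·0.47/(4σ)]^(1/4) = 259.6 K.
Change: 259.6 − 280.7 = -21.15 K.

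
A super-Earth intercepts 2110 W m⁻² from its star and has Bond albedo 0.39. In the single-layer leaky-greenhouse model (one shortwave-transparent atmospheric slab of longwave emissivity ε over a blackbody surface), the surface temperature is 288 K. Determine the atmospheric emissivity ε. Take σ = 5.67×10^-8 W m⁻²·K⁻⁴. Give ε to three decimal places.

0.350

First, T_e = [2110·(1−0.39)/(4σ)]^(1/4) = 274.5 K.
T_s⁴ = T_e⁴·2/(2−ε) → ε = 2 − 2(T_e/T_s)⁴ = 2 − 2·(274.5/288)⁴ = 0.3502.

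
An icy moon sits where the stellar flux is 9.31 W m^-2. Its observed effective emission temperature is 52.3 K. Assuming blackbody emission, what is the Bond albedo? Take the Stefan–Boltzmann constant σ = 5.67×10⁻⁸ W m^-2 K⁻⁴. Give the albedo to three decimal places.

0.818

From σT⁴ = S(1−α)/4 we invert for α: 1−α = 4σT⁴/S.
4σT⁴ = 4·5.67×10⁻⁸·(52.3)⁴ = 1.697 W m^-2.
1−α = 1.697/9.310 = 0.1823, so α = 0.8177.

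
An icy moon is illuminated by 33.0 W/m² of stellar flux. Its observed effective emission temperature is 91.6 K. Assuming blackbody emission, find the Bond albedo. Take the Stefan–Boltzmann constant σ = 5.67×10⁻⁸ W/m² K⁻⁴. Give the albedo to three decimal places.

0.516

From σT⁴ = S(1−α)/4 we invert for α: 1−α = 4σT⁴/S.
4σT⁴ = 4·5.67×10⁻⁸·(91.6)⁴ = 15.97 W/m².
1−α = 15.97/33.00 = 0.4839, so α = 0.5161.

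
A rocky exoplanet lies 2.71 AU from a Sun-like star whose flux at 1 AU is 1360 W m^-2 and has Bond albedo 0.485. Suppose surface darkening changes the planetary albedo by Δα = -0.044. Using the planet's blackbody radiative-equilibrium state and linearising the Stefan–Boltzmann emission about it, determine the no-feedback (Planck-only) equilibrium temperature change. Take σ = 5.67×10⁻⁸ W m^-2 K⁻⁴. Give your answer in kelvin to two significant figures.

3.1 K

Irradiance scales as 1/d², so S = 1360 W m^-2 × (1/2.71)² = 185.2 W m^-2.
The baseline emission temperature is T_e = 143.2 K.
TOA radiative forcing: ΔF = −S·Δα/4 = −185.2·(-0.044)/4 = 2.037 W m^-2.
Planck response: λ_P = 4σT_e³ = 4·5.67×10⁻⁸·(143.2)³ = 0.6660 W m^-2/K.
So ΔT₀ = 2.037/0.6660 = 3.06 K.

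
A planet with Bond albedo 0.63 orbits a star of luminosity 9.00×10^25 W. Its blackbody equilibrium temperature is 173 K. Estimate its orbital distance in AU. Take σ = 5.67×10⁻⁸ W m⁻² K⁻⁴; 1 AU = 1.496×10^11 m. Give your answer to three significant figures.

0.763 AU

Required flux: S = 4σT⁴/(1−α) = 549.1 W m⁻².
S = L/(4πd²) → d = √(L/4πS) = √(9.00×10^25/(4π·549.1)) = 1.142×10^11 m = 0.7634 AU.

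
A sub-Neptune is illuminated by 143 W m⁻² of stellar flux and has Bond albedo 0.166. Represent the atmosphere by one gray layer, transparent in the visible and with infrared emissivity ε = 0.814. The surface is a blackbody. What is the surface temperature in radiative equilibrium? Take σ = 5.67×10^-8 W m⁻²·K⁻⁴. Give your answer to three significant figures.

The planet radiates to space at T_e = [S(1−α)/(4σ)]^(1/4) = 151.4 K.
Surface balance with a leaky layer gives σT_s⁴ = σT_e⁴·2/(2−ε), so T_s = T_e·[2/(2−0.814)]^(1/4) = 172.6 K.

173 K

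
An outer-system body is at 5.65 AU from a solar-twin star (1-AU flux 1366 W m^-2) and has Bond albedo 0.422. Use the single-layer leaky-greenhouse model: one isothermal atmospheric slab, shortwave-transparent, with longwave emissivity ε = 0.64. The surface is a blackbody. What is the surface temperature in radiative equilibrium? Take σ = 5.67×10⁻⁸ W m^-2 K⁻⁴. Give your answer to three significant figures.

113 K

By the inverse-square law, S = 1366/5.65² = 42.79 W m^-2.
The planet radiates to space at T_e = [S(1−α)/(4σ)]^(1/4) = 102.2 K.
Surface balance with a leaky layer gives σT_s⁴ = σT_e⁴·2/(2−ε), so T_s = T_e·[2/(2−0.64)]^(1/4) = 112.5 K.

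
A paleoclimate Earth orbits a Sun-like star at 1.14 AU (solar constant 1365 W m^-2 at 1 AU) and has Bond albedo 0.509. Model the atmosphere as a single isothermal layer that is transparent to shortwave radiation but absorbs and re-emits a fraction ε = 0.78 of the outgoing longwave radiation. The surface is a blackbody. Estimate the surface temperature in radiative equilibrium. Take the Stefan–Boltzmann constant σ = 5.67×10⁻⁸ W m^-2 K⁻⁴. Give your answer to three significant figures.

Flux at the orbit: S = 1365/(1.14)² = 1050 W m^-2.
Effective emission temperature (TOA balance): σT_e⁴ = S(1−α)/4 = 128.9 W m^-2 → T_e = 218.4 K.
Surface balance with a leaky layer gives σT_s⁴ = σT_e⁴·2/(2−ε), so T_s = T_e·[2/(2−0.78)]^(1/4) = 247.1 K.

247 kelvin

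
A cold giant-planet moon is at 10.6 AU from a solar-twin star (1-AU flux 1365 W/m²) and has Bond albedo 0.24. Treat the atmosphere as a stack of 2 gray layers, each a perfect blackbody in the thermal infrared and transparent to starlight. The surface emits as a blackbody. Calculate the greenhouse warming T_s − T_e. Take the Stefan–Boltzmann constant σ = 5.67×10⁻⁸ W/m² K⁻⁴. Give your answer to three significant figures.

By the inverse-square law, S = 1365/10.6² = 12.15 W/m².
Top-of-atmosphere balance: σT_e⁴ = S(1−α)/4 = 2.308 W/m² → T_e = 79.88 K.
T_s = (N+1)^(1/4)·T_e = 105.1 K.
So the greenhouse effect raises the surface by 105.1 − 79.88 = 25.25 K.

25.2 K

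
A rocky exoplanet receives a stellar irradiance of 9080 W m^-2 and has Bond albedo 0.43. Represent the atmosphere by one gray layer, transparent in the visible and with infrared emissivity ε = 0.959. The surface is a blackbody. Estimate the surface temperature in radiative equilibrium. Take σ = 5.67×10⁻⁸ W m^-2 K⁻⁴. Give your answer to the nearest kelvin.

Effective emission temperature (TOA balance): σT_e⁴ = S(1−α)/4 = 1294 W m^-2 → T_e = 388.7 K.
Surface balance with a leaky layer gives σT_s⁴ = σT_e⁴·2/(2−ε), so T_s = T_e·[2/(2−0.959)]^(1/4) = 457.6 K.

458 K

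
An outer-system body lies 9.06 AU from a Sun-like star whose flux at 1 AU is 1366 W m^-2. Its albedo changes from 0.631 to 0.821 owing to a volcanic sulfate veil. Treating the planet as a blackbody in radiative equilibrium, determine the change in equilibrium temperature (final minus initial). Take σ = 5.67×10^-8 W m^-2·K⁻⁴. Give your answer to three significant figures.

-11.9 K

By the inverse-square law, S = 1366/9.06² = 16.64 W m^-2.
With α = 0.631, T₁ = 72.13 K.
After:  T₂ = [16.64·0.179/(4σ)]^(1/4) = 60.20 K.
ΔT = T₂ − T₁ = -11.93 K.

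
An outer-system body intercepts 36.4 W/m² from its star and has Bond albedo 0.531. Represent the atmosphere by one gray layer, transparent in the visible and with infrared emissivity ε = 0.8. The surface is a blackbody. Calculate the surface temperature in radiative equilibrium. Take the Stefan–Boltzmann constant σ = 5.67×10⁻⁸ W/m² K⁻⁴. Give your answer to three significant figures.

106 kelvin

At the top of the atmosphere, σT_e⁴ = S(1−α)/4 = 4.268 W/m², giving T_e = 93.14 K.
The surface balance (absorbed SW + ε·downward IR = σT_s⁴) with T_a⁴ = T_s⁴/2 reduces to T_s = T_e·[2/(2−ε)]^¼ = 105.8 K.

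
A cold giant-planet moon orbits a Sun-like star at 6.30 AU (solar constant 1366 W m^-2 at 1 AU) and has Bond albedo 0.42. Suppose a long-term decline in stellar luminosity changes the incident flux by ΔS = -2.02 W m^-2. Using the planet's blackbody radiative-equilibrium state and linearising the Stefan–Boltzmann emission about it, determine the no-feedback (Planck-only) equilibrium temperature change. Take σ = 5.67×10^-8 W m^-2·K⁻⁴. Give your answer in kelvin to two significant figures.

-1.4 K

Irradiance scales as 1/d², so S = 1366 W m^-2 × (1/6.30)² = 34.42 W m^-2.
Unperturbed T_e = [34.42·(1−0.42)/(4σ)]^¼ = 96.86 K.
ΔF = Δ[S(1−α)]/4 = (1−0.42)·-2.02/4 = -0.2929 W m^-2.
Linearising σT⁴ gives d(σT⁴)/dT = 4σT_e³ = 0.2061 W m^-2 per K.
Hence the no-feedback warming is ΔF/(4σT_e³) = -1.42 K.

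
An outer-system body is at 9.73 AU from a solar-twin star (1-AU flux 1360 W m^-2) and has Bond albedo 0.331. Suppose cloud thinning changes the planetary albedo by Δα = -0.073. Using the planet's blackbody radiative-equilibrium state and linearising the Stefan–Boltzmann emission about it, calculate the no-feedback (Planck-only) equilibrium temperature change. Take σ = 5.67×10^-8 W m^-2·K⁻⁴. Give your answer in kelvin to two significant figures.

2.2 K

Flux at the orbit: S = 1360/(9.73)² = 14.37 W m^-2.
Reference equilibrium: T_e = [S(1−α)/(4σ)]^(1/4) = 80.68 K.
TOA radiative forcing: ΔF = −S·Δα/4 = −14.37·(-0.073)/4 = 0.2622 W m^-2.
The Planck feedback parameter is 4σT_e³ = 0.1191 W m^-2/K.
So ΔT₀ = 0.2622/0.1191 = 2.20 K.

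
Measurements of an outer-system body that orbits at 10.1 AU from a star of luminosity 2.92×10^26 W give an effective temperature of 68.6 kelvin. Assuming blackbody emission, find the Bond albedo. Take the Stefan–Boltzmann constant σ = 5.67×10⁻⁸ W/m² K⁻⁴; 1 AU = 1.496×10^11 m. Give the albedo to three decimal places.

0.507

Orbital distance: d = 10.1 AU = 1.511×10^12 m.
Spreading L over a sphere of radius d: S = 2.92×10^26/(4π·1.51×10^12²) = 10.18 W/m².
Energy balance: S(1−α)/4 = σT⁴, so 1−α = 4σT⁴/S.
σT⁴ = 1.256 W/m², so 4σT⁴ = 5.023 W/m².
1−α = 5.023/10.18 = 0.4935, so α = 0.5065.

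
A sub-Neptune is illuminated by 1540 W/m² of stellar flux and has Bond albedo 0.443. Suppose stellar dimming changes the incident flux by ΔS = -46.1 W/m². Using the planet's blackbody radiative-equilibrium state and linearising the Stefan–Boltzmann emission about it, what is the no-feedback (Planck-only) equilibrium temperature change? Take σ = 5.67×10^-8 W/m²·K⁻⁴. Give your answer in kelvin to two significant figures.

-1.9 kelvin

Unperturbed T_e = [1540·(1−0.443)/(4σ)]^¼ = 248.0 K.
Only a fraction (1−α) is absorbed and it's spread over 4πR², so ΔF = (1−α)ΔS/4 = -6.419 W/m².
Planck response: λ_P = 4σT_e³ = 4·5.67×10⁻⁸·(248.0)³ = 3.459 W/m²/K.
So ΔT₀ = -6.419/3.459 = -1.86 K.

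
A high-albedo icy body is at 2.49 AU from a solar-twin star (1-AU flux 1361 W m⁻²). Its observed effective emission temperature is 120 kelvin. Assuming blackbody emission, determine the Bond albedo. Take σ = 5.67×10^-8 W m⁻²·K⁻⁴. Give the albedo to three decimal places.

0.786

By the inverse-square law, S = 1361/2.49² = 219.5 W m⁻².
Rearranging the radiative balance, α = 1 − 4σT⁴/S.
σT⁴ = 11.76 W m⁻², so 4σT⁴ = 47.03 W m⁻².
Hence α = 1 − 47.03/219.5 = 0.7858.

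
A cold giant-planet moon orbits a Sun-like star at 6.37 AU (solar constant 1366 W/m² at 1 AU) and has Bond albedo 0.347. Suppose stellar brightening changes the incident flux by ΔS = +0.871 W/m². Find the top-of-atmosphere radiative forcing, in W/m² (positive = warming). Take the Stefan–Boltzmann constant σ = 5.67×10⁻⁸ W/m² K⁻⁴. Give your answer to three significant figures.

0.142 W/m²

Flux at the orbit: S = 1366/(6.37)² = 33.66 W/m².
TOA radiative forcing: ΔF = (1−α)ΔS/4 = 0.653·(+0.871)/4 = 0.1422 W/m².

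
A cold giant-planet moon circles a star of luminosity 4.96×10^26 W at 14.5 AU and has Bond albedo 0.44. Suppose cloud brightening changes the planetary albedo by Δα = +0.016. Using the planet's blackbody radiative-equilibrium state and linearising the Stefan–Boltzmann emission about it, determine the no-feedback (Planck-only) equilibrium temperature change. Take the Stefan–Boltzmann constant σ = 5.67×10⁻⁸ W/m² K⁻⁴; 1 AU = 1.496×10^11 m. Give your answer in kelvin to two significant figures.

d = 14.5 × 1.496×10^11 m = 2.169×10^12 m.
Spreading L over a sphere of radius d: S = 4.96×10^26/(4π·2.17×10^12²) = 8.388 W/m².
The baseline emission temperature is T_e = 67.46 K.
TOA radiative forcing: ΔF = −S·Δα/4 = −8.388·(+0.016)/4 = -0.03355 W/m².
Linearising σT⁴ gives d(σT⁴)/dT = 4σT_e³ = 0.06963 W/m² per K.
ΔT₀ = ΔF/λ_P = -0.03355/0.06963 = -0.482 K.

-0.48 K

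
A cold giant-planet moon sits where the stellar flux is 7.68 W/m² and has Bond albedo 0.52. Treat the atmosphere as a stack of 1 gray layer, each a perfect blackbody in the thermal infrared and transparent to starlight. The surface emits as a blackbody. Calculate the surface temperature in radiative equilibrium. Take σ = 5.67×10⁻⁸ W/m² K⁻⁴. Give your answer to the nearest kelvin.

76 K

OLR = S(1−α)/4 = 0.9216 W/m²; the top layer radiates at T_e = 63.50 K.
Layer-by-layer balance gives σT_s⁴ = (N+1)σT_e⁴, so T_s = 2^¼·63.50 = 75.51 K.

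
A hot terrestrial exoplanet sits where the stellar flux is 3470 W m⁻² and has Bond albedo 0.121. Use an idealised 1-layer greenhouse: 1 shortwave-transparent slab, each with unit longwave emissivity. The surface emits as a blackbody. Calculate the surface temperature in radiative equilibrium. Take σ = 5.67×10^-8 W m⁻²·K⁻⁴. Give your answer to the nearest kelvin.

405 K

The effective emission temperature is T_e = [S(1−α)/(4σ)]^¼ = 340.5 K.
For an N-layer opaque stack, T_s⁴ = (N+1)T_e⁴, hence T_s = (2)^(1/4)×340.5 K = 405.0 K.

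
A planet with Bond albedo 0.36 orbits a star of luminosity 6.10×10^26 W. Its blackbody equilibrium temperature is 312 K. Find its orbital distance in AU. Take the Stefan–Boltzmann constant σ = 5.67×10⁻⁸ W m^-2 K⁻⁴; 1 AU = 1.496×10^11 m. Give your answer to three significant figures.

0.804 AU

Energy balance gives S = 4σT⁴/(1−α) = 3358 W m^-2.
Then d = [L/(4πS)]^(1/2) = 1.202×10^11 m, i.e. 0.8037 AU.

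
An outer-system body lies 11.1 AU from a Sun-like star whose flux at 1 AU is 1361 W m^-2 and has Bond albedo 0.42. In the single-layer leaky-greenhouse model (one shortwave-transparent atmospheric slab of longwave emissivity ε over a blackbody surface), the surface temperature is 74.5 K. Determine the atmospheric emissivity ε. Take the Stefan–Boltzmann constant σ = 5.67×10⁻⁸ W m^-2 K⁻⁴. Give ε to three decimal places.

0.166

By the inverse-square law, S = 1361/11.1² = 11.05 W m^-2.
First, T_e = [11.05·(1−0.42)/(4σ)]^(1/4) = 72.90 K.
Since (2−ε)/2 = (T_e/T_s)⁴ = 0.9170, ε = 0.1660.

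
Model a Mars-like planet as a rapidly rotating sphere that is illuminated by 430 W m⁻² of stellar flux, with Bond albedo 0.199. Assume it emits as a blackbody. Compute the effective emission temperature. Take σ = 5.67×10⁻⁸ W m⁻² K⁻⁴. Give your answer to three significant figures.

197 kelvin

Absorbed flux (global mean): S(1−α)/4 = 430.0·0.801/4 = 86.11 W m⁻².
Set σT⁴ = 86.11 → T = (86.11/σ)^(1/4) = 197.4 K.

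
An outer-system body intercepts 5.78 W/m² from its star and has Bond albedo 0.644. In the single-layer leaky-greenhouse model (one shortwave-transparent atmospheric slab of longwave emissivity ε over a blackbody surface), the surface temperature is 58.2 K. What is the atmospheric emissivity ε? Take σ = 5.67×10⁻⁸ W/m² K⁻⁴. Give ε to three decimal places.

Effective temperature: T_e = [S(1−α)/(4σ)]^(1/4) = 54.88 K.
Since (2−ε)/2 = (T_e/T_s)⁴ = 0.7908, ε = 0.4185.

0.418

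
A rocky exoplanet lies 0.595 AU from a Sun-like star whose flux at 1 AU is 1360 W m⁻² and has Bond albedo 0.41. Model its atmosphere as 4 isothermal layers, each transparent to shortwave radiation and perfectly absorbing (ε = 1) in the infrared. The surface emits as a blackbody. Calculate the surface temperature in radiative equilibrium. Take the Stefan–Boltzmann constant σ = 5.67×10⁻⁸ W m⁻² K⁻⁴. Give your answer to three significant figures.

473 K

By the inverse-square law, S = 1360/0.595² = 3842 W m⁻².
The effective emission temperature is T_e = [S(1−α)/(4σ)]^¼ = 316.2 K.
Layer-by-layer balance gives σT_s⁴ = (N+1)σT_e⁴, so T_s = 5^¼·316.2 = 472.8 K.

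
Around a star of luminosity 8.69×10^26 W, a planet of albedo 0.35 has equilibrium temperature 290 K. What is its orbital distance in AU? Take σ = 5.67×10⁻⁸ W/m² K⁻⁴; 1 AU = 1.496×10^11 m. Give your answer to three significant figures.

Energy balance gives S = 4σT⁴/(1−α) = 2468 W/m².
From L = 4πd²S, d = √(8.69×10^26/(4π·2468)) = 1.674×10^11 m = 1.119 AU.

1.12 AU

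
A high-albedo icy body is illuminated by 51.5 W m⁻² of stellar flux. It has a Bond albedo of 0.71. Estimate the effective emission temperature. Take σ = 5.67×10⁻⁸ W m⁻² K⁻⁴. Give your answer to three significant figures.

Averaging over the sphere, the absorbed flux is S(1−α)/4 = 3.734 W m⁻².
Set σT⁴ = 3.734 → T = (3.734/σ)^(1/4) = 90.08 K.

90.1 K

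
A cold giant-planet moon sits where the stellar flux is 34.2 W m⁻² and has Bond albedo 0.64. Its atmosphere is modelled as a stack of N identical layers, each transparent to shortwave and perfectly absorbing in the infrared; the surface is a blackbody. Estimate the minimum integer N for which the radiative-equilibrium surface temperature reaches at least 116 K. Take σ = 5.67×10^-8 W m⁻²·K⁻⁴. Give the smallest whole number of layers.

3

Top-of-atmosphere balance: σT_e⁴ = S(1−α)/4 = 3.078 W m⁻² → T_e = 85.84 K.
T_s = (N+1)^(1/4)·T_e ≥ 116 K requires N+1 ≥ (T_s/T_e)⁴ = (116/85.84)⁴ = 3.335.
Rounding up, N = 3.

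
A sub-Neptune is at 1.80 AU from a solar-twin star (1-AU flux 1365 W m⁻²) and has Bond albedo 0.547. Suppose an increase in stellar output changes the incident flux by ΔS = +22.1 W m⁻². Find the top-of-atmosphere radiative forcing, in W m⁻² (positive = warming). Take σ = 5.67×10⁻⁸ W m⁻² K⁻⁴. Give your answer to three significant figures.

By the inverse-square law, S = 1365/1.80² = 421.3 W m⁻².
TOA radiative forcing: ΔF = (1−α)ΔS/4 = 0.453·(+22.1)/4 = 2.503 W m⁻².

2.50 W m⁻²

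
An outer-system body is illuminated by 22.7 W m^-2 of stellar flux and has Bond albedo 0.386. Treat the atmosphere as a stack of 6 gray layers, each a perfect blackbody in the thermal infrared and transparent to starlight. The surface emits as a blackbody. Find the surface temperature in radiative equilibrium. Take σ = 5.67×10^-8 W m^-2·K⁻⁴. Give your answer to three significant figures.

OLR = S(1−α)/4 = 3.484 W m^-2; the top layer radiates at T_e = 88.54 K.
With N = 6 opaque layers, T_s = (N+1)^(1/4)·T_e = 7^(1/4)·88.54 = 144.0 K.

144 K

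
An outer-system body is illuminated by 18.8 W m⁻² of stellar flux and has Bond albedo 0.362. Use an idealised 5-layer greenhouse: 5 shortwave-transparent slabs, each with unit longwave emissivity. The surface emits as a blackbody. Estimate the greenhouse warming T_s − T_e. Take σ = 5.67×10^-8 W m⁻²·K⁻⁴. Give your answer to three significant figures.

OLR = S(1−α)/4 = 2.999 W m⁻²; the top layer radiates at T_e = 85.28 K.
Surface: T_s = (6)^¼·T_e = 133.5 K.
Warming: T_s − T_e = 48.19 K.

48.2 K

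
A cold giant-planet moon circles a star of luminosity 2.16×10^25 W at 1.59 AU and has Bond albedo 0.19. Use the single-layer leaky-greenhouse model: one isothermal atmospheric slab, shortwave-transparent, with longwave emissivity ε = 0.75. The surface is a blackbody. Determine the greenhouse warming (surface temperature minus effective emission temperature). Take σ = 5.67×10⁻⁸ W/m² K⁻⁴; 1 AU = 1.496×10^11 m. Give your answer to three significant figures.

12.7 K

d = 1.59 × 1.496×10^11 m = 2.379×10^11 m.
S = L/(4πd²) = 30.38 W/m².
The planet radiates to space at T_e = [S(1−α)/(4σ)]^(1/4) = 102.1 K.
Surface balance with a leaky layer gives σT_s⁴ = σT_e⁴·2/(2−ε), so T_s = T_e·[2/(2−0.75)]^(1/4) = 114.8 K.
T_s − T_e = 114.8 − 102.1 = 12.73 K.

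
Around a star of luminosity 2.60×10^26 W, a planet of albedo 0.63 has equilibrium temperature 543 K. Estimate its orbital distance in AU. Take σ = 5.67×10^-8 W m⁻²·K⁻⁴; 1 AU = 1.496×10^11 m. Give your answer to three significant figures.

Energy balance gives S = 4σT⁴/(1−α) = 53290 W m⁻².
Then d = [L/(4πS)]^(1/2) = 1.970×10^10 m, i.e. 0.1317 AU.

0.132 AU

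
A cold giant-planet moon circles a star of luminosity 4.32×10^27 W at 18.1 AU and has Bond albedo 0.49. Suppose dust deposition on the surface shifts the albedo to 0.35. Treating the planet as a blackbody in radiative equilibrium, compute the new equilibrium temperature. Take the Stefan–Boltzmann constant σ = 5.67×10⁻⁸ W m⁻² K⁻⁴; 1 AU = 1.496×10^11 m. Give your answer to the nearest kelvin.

d = 18.1 × 1.496×10^11 m = 2.708×10^12 m.
Spreading L over a sphere of radius d: S = 4.32×10^27/(4π·2.71×10^12²) = 46.89 W m⁻².
With the new albedo, S(1−α₂)/4 = 7.619 W m⁻², so T₂ = 107.7 K.

108 K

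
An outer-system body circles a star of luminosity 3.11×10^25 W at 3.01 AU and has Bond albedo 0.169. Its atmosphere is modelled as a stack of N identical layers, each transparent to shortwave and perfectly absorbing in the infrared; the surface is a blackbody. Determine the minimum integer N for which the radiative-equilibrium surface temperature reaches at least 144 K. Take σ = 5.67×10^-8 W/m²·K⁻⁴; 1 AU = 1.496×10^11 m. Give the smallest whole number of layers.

d = 3.01 × 1.496×10^11 m = 4.503×10^11 m.
Flux at the orbit: S = L/(4πd²) = 3.11×10^25/(4π·(4.50×10^11)²) = 12.21 W/m².
The effective emission temperature is T_e = [S(1−α)/(4σ)]^¼ = 81.78 K.
Need (N+1)T_e⁴ ≥ T_s⁴, i.e. N+1 ≥ (144/81.78)⁴ = 9.615.
The minimum whole number is N = 9.

9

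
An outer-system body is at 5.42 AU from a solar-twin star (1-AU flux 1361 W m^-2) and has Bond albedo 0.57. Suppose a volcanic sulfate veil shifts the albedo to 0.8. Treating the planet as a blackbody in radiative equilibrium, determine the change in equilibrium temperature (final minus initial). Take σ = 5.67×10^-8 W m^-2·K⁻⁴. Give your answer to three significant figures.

By the inverse-square law, S = 1361/5.42² = 46.33 W m^-2.
With α = 0.57, T₁ = 96.81 K.
With α = 0.8, T₂ = 79.95 K.
Change: 79.95 − 96.81 = -16.86 K.

-16.9 K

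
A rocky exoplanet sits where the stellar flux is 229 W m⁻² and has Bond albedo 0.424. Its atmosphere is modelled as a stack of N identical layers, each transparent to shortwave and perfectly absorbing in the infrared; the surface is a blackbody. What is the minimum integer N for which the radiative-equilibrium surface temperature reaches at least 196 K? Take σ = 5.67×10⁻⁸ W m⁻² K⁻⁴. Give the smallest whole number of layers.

2

The effective emission temperature is T_e = [S(1−α)/(4σ)]^¼ = 155.3 K.
T_s = (N+1)^(1/4)·T_e ≥ 196 K requires N+1 ≥ (T_s/T_e)⁴ = (196/155.3)⁴ = 2.538.
The minimum whole number is N = 2.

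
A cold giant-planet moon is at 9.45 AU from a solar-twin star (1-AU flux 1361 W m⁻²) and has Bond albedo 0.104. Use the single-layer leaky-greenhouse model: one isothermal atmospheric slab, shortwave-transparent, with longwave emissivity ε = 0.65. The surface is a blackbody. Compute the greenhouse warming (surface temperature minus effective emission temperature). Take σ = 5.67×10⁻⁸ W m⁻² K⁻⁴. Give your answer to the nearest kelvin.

By the inverse-square law, S = 1361/9.45² = 15.24 W m⁻².
The planet radiates to space at T_e = [S(1−α)/(4σ)]^(1/4) = 88.09 K.
The surface balance (absorbed SW + ε·downward IR = σT_s⁴) with T_a⁴ = T_s⁴/2 reduces to T_s = T_e·[2/(2−ε)]^¼ = 97.18 K.
T_s − T_e = 97.18 − 88.09 = 9.095 K.

9 kelvin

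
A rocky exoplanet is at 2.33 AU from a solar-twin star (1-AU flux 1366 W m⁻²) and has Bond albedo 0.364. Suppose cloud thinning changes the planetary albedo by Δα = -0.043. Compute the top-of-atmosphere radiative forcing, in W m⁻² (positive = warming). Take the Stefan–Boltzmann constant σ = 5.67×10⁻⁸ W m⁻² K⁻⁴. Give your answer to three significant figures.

By the inverse-square law, S = 1366/2.33² = 251.6 W m⁻².
TOA radiative forcing: ΔF = −S·Δα/4 = −251.6·(-0.043)/4 = 2.705 W m⁻².

2.70 W m⁻²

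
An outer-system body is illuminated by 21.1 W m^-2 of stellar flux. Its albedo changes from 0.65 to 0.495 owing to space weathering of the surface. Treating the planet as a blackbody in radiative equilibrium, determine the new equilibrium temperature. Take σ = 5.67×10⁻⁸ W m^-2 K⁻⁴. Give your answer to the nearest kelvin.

83 K

New equilibrium: T₂ = [(1−0.495)·21.10/(4σ)]^(1/4) = 82.79 K.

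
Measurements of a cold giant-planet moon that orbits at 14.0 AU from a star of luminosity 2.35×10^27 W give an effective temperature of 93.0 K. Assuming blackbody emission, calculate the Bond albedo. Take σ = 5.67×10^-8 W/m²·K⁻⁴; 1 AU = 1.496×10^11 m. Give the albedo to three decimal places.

Orbital distance: d = 14.0 AU = 2.094×10^12 m.
S = L/(4πd²) = 42.63 W/m².
From σT⁴ = S(1−α)/4 we invert for α: 1−α = 4σT⁴/S.
4σT⁴ = 4·5.67×10⁻⁸·(93.0)⁴ = 16.97 W/m².
1−α = 16.97/42.63 = 0.3980, so α = 0.6020.

0.602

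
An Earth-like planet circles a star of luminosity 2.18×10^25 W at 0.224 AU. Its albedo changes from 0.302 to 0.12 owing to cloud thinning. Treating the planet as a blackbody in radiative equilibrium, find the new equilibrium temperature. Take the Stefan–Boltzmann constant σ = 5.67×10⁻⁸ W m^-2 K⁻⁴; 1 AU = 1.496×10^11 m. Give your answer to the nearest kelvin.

278 K

Orbital distance: d = 0.224 AU = 3.351×10^10 m.
Spreading L over a sphere of radius d: S = 2.18×10^25/(4π·3.35×10^10²) = 1545 W m^-2.
With the new albedo, S(1−α₂)/4 = 339.9 W m^-2, so T₂ = 278.2 K.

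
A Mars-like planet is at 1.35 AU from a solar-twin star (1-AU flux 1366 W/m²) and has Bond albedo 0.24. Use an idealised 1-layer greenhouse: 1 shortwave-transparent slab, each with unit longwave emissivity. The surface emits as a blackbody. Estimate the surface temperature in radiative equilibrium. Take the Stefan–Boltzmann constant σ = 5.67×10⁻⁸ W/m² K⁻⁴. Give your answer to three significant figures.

266 K

By the inverse-square law, S = 1366/1.35² = 749.5 W/m².
OLR = S(1−α)/4 = 142.4 W/m²; the top layer radiates at T_e = 223.9 K.
For an N-layer opaque stack, T_s⁴ = (N+1)T_e⁴, hence T_s = (2)^(1/4)×223.9 K = 266.2 K.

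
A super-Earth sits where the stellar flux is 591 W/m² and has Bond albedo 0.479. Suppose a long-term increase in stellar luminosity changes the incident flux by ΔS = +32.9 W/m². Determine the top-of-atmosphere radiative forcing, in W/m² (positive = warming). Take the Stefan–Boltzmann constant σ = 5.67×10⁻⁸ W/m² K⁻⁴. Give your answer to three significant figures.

4.29 W/m²

TOA radiative forcing: ΔF = (1−α)ΔS/4 = 0.521·(+32.9)/4 = 4.285 W/m².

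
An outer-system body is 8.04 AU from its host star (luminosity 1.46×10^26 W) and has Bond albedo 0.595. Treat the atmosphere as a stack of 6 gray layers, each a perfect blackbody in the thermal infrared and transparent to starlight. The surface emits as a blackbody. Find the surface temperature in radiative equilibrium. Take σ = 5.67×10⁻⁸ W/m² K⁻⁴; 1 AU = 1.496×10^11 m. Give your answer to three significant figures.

100 kelvin

Orbital distance: d = 8.04 AU = 1.203×10^12 m.
S = L/(4πd²) = 8.031 W/m².
OLR = S(1−α)/4 = 0.8131 W/m²; the top layer radiates at T_e = 61.54 K.
Layer-by-layer balance gives σT_s⁴ = (N+1)σT_e⁴, so T_s = 7^¼·61.54 = 100.1 K.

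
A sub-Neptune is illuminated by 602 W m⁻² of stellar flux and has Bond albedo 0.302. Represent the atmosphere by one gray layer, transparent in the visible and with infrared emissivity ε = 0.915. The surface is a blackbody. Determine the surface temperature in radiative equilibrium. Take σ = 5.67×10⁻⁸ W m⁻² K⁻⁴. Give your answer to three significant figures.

At the top of the atmosphere, σT_e⁴ = S(1−α)/4 = 105.0 W m⁻², giving T_e = 207.5 K.
The surface balance (absorbed SW + ε·downward IR = σT_s⁴) with T_a⁴ = T_s⁴/2 reduces to T_s = T_e·[2/(2−ε)]^¼ = 241.7 K.

242 kelvin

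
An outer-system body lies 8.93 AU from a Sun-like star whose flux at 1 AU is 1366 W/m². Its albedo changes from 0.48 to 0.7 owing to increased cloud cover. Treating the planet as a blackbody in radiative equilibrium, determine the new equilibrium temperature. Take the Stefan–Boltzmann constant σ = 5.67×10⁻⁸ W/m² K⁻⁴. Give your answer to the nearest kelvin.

69 K

By the inverse-square law, S = 1366/8.93² = 17.13 W/m².
T₂ = [S(1−α₂)/(4σ)]^(1/4) = [17.13·0.3/(4σ)]^(1/4) = 68.99 K.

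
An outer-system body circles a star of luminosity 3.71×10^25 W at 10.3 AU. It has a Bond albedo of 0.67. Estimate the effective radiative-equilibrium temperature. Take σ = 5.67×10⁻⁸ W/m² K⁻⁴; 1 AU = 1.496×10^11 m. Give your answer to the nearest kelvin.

37 kelvin

d = 10.3 × 1.496×10^11 m = 1.541×10^12 m.
Spreading L over a sphere of radius d: S = 3.71×10^25/(4π·1.54×10^12²) = 1.243 W/m².
Averaging over the sphere, the absorbed flux is S(1−α)/4 = 0.1026 W/m².
Balancing against σT⁴: T = (0.1026/5.67×10⁻⁸)^(1/4) = 36.68 K.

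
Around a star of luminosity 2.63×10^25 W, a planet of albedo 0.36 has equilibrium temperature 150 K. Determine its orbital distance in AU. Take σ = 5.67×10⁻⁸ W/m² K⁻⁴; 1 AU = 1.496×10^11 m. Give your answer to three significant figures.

The flux needed for this T is 4σT⁴/(1−0.36) = 179.4 W/m².
S = L/(4πd²) → d = √(L/4πS) = √(2.63×10^25/(4π·179.4)) = 1.080×10^11 m = 0.7220 AU.

0.722 AU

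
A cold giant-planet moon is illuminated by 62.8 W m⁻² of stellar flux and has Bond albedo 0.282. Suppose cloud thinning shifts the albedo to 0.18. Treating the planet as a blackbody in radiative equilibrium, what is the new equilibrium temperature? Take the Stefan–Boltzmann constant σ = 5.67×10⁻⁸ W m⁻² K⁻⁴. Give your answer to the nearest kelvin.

With the new albedo, S(1−α₂)/4 = 12.87 W m⁻², so T₂ = 122.8 K.

123 K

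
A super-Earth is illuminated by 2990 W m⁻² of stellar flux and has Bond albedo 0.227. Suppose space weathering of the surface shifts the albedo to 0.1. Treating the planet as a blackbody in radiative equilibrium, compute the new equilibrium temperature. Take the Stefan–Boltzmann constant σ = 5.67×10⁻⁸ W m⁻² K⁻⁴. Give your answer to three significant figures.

New equilibrium: T₂ = [(1−0.1)·2990/(4σ)]^(1/4) = 330.0 K.

330 K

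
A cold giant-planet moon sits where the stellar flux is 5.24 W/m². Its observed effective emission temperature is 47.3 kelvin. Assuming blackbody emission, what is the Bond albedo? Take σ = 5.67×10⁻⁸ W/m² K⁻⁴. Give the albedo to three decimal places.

0.783

Energy balance: S(1−α)/4 = σT⁴, so 1−α = 4σT⁴/S.
4σT⁴ = 4·5.67×10⁻⁸·(47.3)⁴ = 1.135 W/m².
Hence α = 1 − 1.135/5.240 = 0.7834.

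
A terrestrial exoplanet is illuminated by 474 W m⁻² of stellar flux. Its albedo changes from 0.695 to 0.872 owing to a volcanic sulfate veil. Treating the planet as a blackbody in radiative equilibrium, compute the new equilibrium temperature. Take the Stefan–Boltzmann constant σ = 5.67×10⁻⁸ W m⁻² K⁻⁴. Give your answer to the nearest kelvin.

New equilibrium: T₂ = [(1−0.872)·474.0/(4σ)]^(1/4) = 127.9 K.

128 K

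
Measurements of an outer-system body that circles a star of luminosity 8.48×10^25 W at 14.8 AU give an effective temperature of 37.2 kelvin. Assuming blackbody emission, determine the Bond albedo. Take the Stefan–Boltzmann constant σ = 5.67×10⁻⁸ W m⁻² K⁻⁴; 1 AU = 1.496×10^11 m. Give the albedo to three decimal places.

0.684

d = 14.8 × 1.496×10^11 m = 2.214×10^12 m.
Spreading L over a sphere of radius d: S = 8.48×10^25/(4π·2.21×10^12²) = 1.377 W m⁻².
From σT⁴ = S(1−α)/4 we invert for α: 1−α = 4σT⁴/S.
σT⁴ = 0.1086 W m⁻², so 4σT⁴ = 0.4343 W m⁻².
1−α = 0.4343/1.377 = 0.3155, so α = 0.6845.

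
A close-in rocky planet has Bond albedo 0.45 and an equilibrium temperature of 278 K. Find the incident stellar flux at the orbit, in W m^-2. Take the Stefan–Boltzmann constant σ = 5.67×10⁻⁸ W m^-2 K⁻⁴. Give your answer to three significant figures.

2460 W m^-2

Invert the energy balance for S: S = 4σT⁴/(1−α).
The emitted flux is σT⁴ = 338.7 W m^-2.
S = 4·338.7/0.55 = 2463 W m^-2.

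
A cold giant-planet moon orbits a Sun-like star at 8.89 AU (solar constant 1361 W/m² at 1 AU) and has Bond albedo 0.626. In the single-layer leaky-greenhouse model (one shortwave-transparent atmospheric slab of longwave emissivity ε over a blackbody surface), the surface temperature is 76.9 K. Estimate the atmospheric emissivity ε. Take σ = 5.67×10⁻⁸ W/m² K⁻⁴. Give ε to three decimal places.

By the inverse-square law, S = 1361/8.89² = 17.22 W/m².
First, T_e = [17.22·(1−0.626)/(4σ)]^(1/4) = 73.00 K.
T_s⁴ = T_e⁴·2/(2−ε) → ε = 2 − 2(T_e/T_s)⁴ = 2 − 2·(73.00/76.9)⁴ = 0.3759.

0.376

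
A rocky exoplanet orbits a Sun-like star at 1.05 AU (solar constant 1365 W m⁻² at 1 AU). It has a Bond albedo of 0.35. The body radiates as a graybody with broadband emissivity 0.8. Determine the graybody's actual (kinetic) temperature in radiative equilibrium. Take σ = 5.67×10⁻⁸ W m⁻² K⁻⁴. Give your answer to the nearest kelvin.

258 kelvin

Irradiance scales as 1/d², so S = 1365 W m⁻² × (1/1.05)² = 1238 W m⁻².
The planet absorbs (1−α)S over its disc πR² and re-emits over 4πR², so the mean absorbed flux is (1−0.35)·1238/4 = 201.2 W m⁻².
Equating to εσT⁴ with ε = 0.8: T = (201.2/0.8σ)^(1/4) = 258.1 K.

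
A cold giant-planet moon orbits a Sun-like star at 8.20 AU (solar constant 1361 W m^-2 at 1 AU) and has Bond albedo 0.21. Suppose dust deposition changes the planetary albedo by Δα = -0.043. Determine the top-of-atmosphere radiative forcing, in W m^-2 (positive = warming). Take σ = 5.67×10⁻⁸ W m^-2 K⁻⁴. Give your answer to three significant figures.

Flux at the orbit: S = 1361/(8.20)² = 20.24 W m^-2.
TOA radiative forcing: ΔF = −S·Δα/4 = −20.24·(-0.043)/4 = 0.2176 W m^-2.

0.218 W m^-2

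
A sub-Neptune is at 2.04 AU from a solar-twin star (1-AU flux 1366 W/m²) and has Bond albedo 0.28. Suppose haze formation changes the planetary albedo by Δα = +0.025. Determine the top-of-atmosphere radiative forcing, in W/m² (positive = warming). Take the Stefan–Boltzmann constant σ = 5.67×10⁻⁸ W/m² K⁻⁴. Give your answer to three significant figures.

Irradiance scales as 1/d², so S = 1366 W/m² × (1/2.04)² = 328.2 W/m².
The change in absorbed flux is Δ[S(1−α)/4] = −SΔα/4 = -2.051 W/m².

-2.05 W/m²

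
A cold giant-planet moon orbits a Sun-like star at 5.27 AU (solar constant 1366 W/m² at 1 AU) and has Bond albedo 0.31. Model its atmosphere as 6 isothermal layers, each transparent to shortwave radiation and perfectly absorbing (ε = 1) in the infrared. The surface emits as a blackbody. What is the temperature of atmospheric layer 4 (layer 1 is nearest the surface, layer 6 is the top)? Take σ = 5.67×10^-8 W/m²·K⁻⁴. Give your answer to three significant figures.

Flux at the orbit: S = 1366/(5.27)² = 49.18 W/m².
The effective emission temperature is T_e = [S(1−α)/(4σ)]^¼ = 110.6 K.
Each opaque layer satisfies 2T_j⁴ = T_{j−1}⁴ + T_{j+1}⁴, giving T_k⁴ = (N+1−k)T_e⁴.
T_4 = (3)^(1/4)·110.6 = 145.6 K.

146 K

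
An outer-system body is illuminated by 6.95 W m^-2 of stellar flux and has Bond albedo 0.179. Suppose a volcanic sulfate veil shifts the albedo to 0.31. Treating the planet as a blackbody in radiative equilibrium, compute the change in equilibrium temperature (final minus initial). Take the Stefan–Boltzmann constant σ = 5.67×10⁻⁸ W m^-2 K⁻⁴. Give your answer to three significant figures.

-3.01 K

Initial: T₁ = [S(1−0.179)/(4σ)]^(1/4) = 70.82 K.
After:  T₂ = [6.950·0.69/(4σ)]^(1/4) = 67.81 K.
ΔT = T₂ − T₁ = -3.012 K.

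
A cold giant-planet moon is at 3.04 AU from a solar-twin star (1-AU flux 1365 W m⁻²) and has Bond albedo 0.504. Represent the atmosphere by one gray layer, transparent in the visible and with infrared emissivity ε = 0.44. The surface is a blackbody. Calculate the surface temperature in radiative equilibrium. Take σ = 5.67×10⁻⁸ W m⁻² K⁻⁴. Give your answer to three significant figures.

Irradiance scales as 1/d², so S = 1365 W m⁻² × (1/3.04)² = 147.7 W m⁻².
At the top of the atmosphere, σT_e⁴ = S(1−α)/4 = 18.32 W m⁻², giving T_e = 134.1 K.
For a single slab of emissivity ε, T_s⁴ = 2T_e⁴/(2−ε); thus T_s = 134.1·(1.282)^(1/4) = 142.7 K.

143 kelvin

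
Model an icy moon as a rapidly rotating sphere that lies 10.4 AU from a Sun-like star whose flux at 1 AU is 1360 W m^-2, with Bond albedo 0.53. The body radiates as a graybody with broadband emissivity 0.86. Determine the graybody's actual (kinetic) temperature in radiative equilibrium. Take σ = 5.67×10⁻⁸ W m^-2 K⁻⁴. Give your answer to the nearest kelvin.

74 kelvin

Irradiance scales as 1/d², so S = 1360 W m^-2 × (1/10.4)² = 12.57 W m^-2.
The planet absorbs (1−α)S over its disc πR² and re-emits over 4πR², so the mean absorbed flux is (1−0.53)·12.57/4 = 1.477 W m^-2.
Radiative balance εσT⁴ = 1.477 gives T = [1.477/(0.86·σ)]^(1/4) = 74.19 K.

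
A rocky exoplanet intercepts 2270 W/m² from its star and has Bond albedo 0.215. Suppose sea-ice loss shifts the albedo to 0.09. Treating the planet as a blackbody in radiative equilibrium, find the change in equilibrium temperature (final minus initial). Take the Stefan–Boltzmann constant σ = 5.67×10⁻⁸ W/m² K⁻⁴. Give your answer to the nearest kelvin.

11 kelvin

With α = 0.215, T₁ = 297.7 K.
Final:   T₂ = [S(1−0.09)/(4σ)]^(1/4) = 308.9 K.
Change: 308.9 − 297.7 = 11.20 K.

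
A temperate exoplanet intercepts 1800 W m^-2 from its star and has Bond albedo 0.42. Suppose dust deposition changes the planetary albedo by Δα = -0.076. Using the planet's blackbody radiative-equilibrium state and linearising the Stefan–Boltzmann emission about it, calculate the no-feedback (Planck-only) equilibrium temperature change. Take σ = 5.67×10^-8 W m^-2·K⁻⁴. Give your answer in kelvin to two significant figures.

8.5 K

Reference equilibrium: T_e = [S(1−α)/(4σ)]^(1/4) = 260.5 K.
TOA radiative forcing: ΔF = −S·Δα/4 = −1800·(-0.076)/4 = 34.20 W m^-2.
The Planck feedback parameter is 4σT_e³ = 4.008 W m^-2/K.
ΔT₀ = ΔF/λ_P = 34.20/4.008 = 8.53 K.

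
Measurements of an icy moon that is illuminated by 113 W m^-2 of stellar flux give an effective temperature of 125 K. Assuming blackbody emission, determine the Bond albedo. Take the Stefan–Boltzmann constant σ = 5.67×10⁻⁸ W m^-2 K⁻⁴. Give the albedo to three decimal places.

Energy balance: S(1−α)/4 = σT⁴, so 1−α = 4σT⁴/S.
σT⁴ = 13.84 W m^-2, so 4σT⁴ = 55.37 W m^-2.
Hence α = 1 − 55.37/113.0 = 0.5100.

0.510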